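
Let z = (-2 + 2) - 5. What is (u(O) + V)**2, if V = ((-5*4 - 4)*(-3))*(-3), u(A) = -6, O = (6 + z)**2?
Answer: 49284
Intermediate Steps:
z = -5 (z = 0 - 5 = -5)
O = 1 (O = (6 - 5)**2 = 1**2 = 1)
V = -216 (V = ((-20 - 4)*(-3))*(-3) = -24*(-3)*(-3) = 72*(-3) = -216)
(u(O) + V)**2 = (-6 - 216)**2 = (-222)**2 = 49284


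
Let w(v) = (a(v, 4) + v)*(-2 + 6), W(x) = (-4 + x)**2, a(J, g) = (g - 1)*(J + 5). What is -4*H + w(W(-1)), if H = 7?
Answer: 432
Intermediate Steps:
a(J, g) = (-1 + g)*(5 + J)
w(v) = 60 + 16*v (w(v) = ((-5 - v + 5*4 + v*4) + v)*(-2 + 6) = ((-5 - v + 20 + 4*v) + v)*4 = ((15 + 3*v) + v)*4 = (15 + 4*v)*4 = 60 + 16*v)
-4*H + w(W(-1)) = -4*7 + (60 + 16*(-4 - 1)**2) = -28 + (60 + 16*(-5)**2) = -28 + (60 + 16*25) = -28 + (60 + 400) = -28 + 460 = 432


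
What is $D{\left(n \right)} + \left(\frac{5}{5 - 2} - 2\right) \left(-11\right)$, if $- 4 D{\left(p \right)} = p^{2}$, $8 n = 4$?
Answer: $\frac{173}{48} \approx 3.6042$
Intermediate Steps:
$n = \frac{1}{2}$ ($n = \frac{1}{8} \cdot 4 = \frac{1}{2} \approx 0.5$)
$D{\left(p \right)} = - \frac{p^{2}}{4}$
$D{\left(n \right)} + \left(\frac{5}{5 - 2} - 2\right) \left(-11\right) = - \frac{1}{4 \cdot 4} + \left(\frac{5}{5 - 2} - 2\right) \left(-11\right) = \left(- \frac{1}{4}\right) \frac{1}{4} + \left(\frac{5}{3} - 2\right) \left(-11\right) = - \frac{1}{16} + \left(5 \cdot \frac{1}{3} - 2\right) \left(-11\right) = - \frac{1}{16} + \left(\frac{5}{3} - 2\right) \left(-11\right) = - \frac{1}{16} - - \frac{11}{3} = - \frac{1}{16} + \frac{11}{3} = \frac{173}{48}$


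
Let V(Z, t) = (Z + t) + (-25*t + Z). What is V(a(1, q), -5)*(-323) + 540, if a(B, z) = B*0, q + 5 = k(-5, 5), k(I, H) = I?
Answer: -38220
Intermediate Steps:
q = -10 (q = -5 - 5 = -10)
a(B, z) = 0
V(Z, t) = -24*t + 2*Z (V(Z, t) = (Z + t) + (Z - 25*t) = -24*t + 2*Z)
V(a(1, q), -5)*(-323) + 540 = (-24*(-5) + 2*0)*(-323) + 540 = (120 + 0)*(-323) + 540 = 120*(-323) + 540 = -38760 + 540 = -38220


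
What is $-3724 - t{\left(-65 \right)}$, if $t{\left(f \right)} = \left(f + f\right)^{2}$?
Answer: $-20624$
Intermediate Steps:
$t{\left(f \right)} = 4 f^{2}$ ($t{\left(f \right)} = \left(2 f\right)^{2} = 4 f^{2}$)
$-3724 - t{\left(-65 \right)} = -3724 - 4 \left(-65\right)^{2} = -3724 - 4 \cdot 4225 = -3724 - 16900 = -20624$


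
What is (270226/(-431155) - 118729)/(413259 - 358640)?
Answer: -51190872221/23549254945 ≈ -2.1738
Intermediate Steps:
(270226/(-431155) - 118729)/(413259 - 358640) = (270226*(-1/431155) - 118729)/54619 = (-270226/431155 - 118729)*(1/54619) = -51190872221/431155*1/54619 = -51190872221/23549254945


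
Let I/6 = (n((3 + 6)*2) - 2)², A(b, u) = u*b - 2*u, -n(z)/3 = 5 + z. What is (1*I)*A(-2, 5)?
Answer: -604920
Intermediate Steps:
n(z) = -15 - 3*z (n(z) = -3*(5 + z) = -15 - 3*z)
A(b, u) = -2*u + b*u (A(b, u) = b*u - 2*u = -2*u + b*u)
I = 30246 (I = 6*((-15 - 3*(3 + 6)*2) - 2)² = 6*((-15 - 27*2) - 2)² = 6*((-15 - 3*18) - 2)² = 6*((-15 - 54) - 2)² = 6*(-69 - 2)² = 6*(-71)² = 6*5041 = 30246)
(1*I)*A(-2, 5) = (1*30246)*(5*(-2 - 2)) = 30246*(5*(-4)) = 30246*(-20) = -604920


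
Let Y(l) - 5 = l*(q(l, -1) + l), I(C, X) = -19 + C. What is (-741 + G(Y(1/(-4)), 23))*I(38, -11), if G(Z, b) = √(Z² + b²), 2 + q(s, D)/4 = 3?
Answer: -14079 + 19*√139649/16 ≈ -13635.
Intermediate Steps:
q(s, D) = 4 (q(s, D) = -8 + 4*3 = -8 + 12 = 4)
Y(l) = 5 + l*(4 + l)
(-741 + G(Y(1/(-4)), 23))*I(38, -11) = (-741 + √((5 + (1/(-4))² + 4/(-4))² + 23²))*(-19 + 38) = (-741 + √((5 + (-¼)² + 4*(-¼))² + 529))*19 = (-741 + √((5 + 1/16 - 1)² + 529))*19 = (-741 + √((65/16)² + 529))*19 = (-741 + √(4225/256 + 529))*19 = (-741 + √(139649/256))*19 = (-741 + √139649/16)*19 = -14079 + 19*√139649/16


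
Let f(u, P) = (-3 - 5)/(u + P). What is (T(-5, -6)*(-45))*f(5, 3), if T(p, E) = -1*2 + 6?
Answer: 180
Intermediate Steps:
T(p, E) = 4 (T(p, E) = -2 + 6 = 4)
f(u, P) = -8/(P + u)
(T(-5, -6)*(-45))*f(5, 3) = (4*(-45))*(-8/(3 + 5)) = -(-1440)/8 = -180*(-1) = 180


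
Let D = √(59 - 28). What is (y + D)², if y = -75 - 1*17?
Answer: (92 - √31)² ≈ 7470.5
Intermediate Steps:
y = -92 (y = -75 - 17 = -92)
D = √31 ≈ 5.5678
(y + D)² = (-92 + √31)²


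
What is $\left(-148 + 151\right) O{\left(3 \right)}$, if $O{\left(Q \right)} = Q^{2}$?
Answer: $27$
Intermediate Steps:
$\left(-148 + 151\right) O{\left(3 \right)} = \left(-148 + 151\right) 3^{2} = 3 \cdot 9 = 27$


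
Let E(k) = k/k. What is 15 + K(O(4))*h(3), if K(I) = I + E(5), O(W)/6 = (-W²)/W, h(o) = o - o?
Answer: 15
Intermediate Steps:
E(k) = 1
h(o) = 0
O(W) = -6*W (O(W) = 6*((-W²)/W) = 6*(-W) = -6*W)
K(I) = 1 + I (K(I) = I + 1 = 1 + I)
15 + K(O(4))*h(3) = 15 + (1 - 6*4)*0 = 15 + (1 - 24)*0 = 15 - 23*0 = 15 + 0 = 15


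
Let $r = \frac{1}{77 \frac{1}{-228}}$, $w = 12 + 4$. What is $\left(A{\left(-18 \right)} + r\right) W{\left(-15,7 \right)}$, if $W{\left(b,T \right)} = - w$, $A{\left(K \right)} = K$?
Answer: $\frac{25824}{77} \approx 335.38$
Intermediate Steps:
$w = 16$
$r = - \frac{228}{77}$ ($r = \frac{1}{77 \left(- \frac{1}{228}\right)} = \frac{1}{- \frac{77}{228}} = - \frac{228}{77} \approx -2.961$)
$W{\left(b,T \right)} = -16$ ($W{\left(b,T \right)} = \left(-1\right) 16 = -16$)
$\left(A{\left(-18 \right)} + r\right) W{\left(-15,7 \right)} = \left(-18 - \frac{228}{77}\right) \left(-16\right) = \left(- \frac{1614}{77}\right) \left(-16\right) = \frac{25824}{77}$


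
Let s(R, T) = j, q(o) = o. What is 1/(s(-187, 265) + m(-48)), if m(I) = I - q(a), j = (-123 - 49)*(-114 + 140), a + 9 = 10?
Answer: -1/4521 ≈ -0.00022119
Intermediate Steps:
a = 1 (a = -9 + 10 = 1)
j = -4472 (j = -172*26 = -4472)
s(R, T) = -4472
m(I) = -1 + I (m(I) = I - 1*1 = I - 1 = -1 + I)
1/(s(-187, 265) + m(-48)) = 1/(-4472 + (-1 - 48)) = 1/(-4472 - 49) = 1/(-4521) = -1/4521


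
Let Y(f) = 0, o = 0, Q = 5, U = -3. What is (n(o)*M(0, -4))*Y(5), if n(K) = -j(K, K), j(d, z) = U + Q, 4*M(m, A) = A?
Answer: 0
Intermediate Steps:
M(m, A) = A/4
j(d, z) = 2 (j(d, z) = -3 + 5 = 2)
n(K) = -2 (n(K) = -1*2 = -2)
(n(o)*M(0, -4))*Y(5) = -(-4)/2*0 = -2*(-1)*0 = 2*0 = 0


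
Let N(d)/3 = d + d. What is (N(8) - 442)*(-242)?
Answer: 95348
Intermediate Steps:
N(d) = 6*d (N(d) = 3*(d + d) = 3*(2*d) = 6*d)
(N(8) - 442)*(-242) = (6*8 - 442)*(-242) = (48 - 442)*(-242) = -394*(-242) = 95348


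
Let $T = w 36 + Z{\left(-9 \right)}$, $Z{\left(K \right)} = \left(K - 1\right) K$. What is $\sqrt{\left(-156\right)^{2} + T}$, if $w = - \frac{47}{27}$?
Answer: $\frac{\sqrt{219270}}{3} \approx 156.09$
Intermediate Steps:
$w = - \frac{47}{27}$ ($w = \left(-47\right) \frac{1}{27} = - \frac{47}{27} \approx -1.7407$)
$Z{\left(K \right)} = K \left(-1 + K\right)$ ($Z{\left(K \right)} = \left(-1 + K\right) K = K \left(-1 + K\right)$)
$T = \frac{82}{3}$ ($T = \left(- \frac{47}{27}\right) 36 - 9 \left(-1 - 9\right) = - \frac{188}{3} - -90 = - \frac{188}{3} + 90 = \frac{82}{3} \approx 27.333$)
$\sqrt{\left(-156\right)^{2} + T} = \sqrt{\left(-156\right)^{2} + \frac{82}{3}} = \sqrt{24336 + \frac{82}{3}} = \sqrt{\frac{73090}{3}} = \frac{\sqrt{219270}}{3}$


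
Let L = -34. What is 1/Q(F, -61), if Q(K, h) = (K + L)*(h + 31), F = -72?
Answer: 1/3180 ≈ 0.00031447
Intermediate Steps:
Q(K, h) = (-34 + K)*(31 + h) (Q(K, h) = (K - 34)*(h + 31) = (-34 + K)*(31 + h))
1/Q(F, -61) = 1/(-1054 - 34*(-61) + 31*(-72) - 72*(-61)) = 1/(-1054 + 2074 - 2232 + 4392) = 1/3180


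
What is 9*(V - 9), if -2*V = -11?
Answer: -63/2 ≈ -31.500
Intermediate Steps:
V = 11/2 (V = -1/2*(-11) = 11/2 ≈ 5.5000)
9*(V - 9) = 9*(11/2 - 9) = 9*(-7/2) = -63/2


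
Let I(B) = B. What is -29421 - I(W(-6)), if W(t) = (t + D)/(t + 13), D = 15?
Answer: -205956/7 ≈ -29422.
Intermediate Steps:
W(t) = (15 + t)/(13 + t) (W(t) = (t + 15)/(t + 13) = (15 + t)/(13 + t))
-29421 - I(W(-6)) = -29421 - (15 - 6)/(13 - 6) = -29421 - 9/7 = -205956/7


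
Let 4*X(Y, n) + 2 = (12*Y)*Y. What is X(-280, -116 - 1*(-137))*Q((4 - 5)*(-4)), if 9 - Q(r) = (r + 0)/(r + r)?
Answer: 7996783/4 ≈ 1.9992e+6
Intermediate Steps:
X(Y, n) = -½ + 3*Y² (X(Y, n) = -½ + ((12*Y)*Y)/4 = -½ + (12*Y²)/4 = -½ + 3*Y²)
Q(r) = 17/2 (Q(r) = 9 - (r + 0)/(r + r) = 9 - r/(2*r) = 9 - r*1/(2*r) = 9 - 1*½ = 9 - ½ = 17/2)
X(-280, -116 - 1*(-137))*Q((4 - 5)*(-4)) = (-½ + 3*(-280)²)*(17/2) = (-½ + 3*78400)*(17/2) = (-½ + 235200)*(17/2) = (470399/2)*(17/2) = 7996783/4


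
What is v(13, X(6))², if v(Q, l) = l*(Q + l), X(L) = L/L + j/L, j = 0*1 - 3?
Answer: 729/16 ≈ 45.563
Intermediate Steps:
j = -3 (j = 0 - 3 = -3)
X(L) = 1 - 3/L (X(L) = L/L - 3/L = 1 - 3/L)
v(13, X(6))² = (((-3 + 6)/6)*(13 + (-3 + 6)/6))² = (((⅙)*3)*(13 + (⅙)*3))² = ((13 + ½)/2)² = ((½)*(27/2))² = (27/4)² = 729/16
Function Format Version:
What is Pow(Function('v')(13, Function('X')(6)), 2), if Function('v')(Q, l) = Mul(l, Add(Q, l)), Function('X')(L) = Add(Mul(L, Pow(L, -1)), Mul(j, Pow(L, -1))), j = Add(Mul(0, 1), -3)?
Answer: Rational(729, 16) ≈ 45.563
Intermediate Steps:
j = -3 (j = Add(0, -3) = -3)
Function('X')(L) = Add(1, Mul(-3, Pow(L, -1))) (Function('X')(L) = Add(Mul(L, Pow(L, -1)), Mul(-3, Pow(L, -1))) = Add(1, Mul(-3, Pow(L, -1))))
Pow(Function('v')(13, Function('X')(6)), 2) = Pow(Mul(Mul(Pow(6, -1), Add(-3, 6)), Add(13, Mul(Pow(6, -1), Add(-3, 6)))), 2) = Pow(Mul(Mul(Rational(1, 6), 3), Add(13, Mul(Rational(1, 6), 3))), 2) = Pow(Mul(Rational(1, 2), Add(13, Rational(1, 2))), 2) = Pow(Mul(Rational(1, 2), Rational(27, 2)), 2) = Pow(Rational(27, 4), 2) = Rational(729, 16)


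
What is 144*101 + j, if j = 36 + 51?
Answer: 14631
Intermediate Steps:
j = 87
144*101 + j = 144*101 + 87 = 14544 + 87 = 14631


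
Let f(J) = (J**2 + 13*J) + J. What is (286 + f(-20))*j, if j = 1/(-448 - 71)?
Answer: -406/519 ≈ -0.78227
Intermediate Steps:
j = -1/519 (j = 1/(-519) = -1/519 ≈ -0.0019268)
f(J) = J**2 + 14*J
(286 + f(-20))*j = (286 - 20*(14 - 20))*(-1/519) = (286 - 20*(-6))*(-1/519) = (286 + 120)*(-1/519) = 406*(-1/519) = -406/519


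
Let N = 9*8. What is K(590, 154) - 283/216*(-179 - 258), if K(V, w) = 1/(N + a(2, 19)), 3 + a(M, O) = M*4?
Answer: 9522883/16632 ≈ 572.56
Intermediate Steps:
a(M, O) = -3 + 4*M (a(M, O) = -3 + M*4 = -3 + 4*M)
N = 72
K(V, w) = 1/77 (K(V, w) = 1/(72 + (-3 + 4*2)) = 1/(72 + (-3 + 8)) = 1/(72 + 5) = 1/77)
K(590, 154) - 283/216*(-179 - 258) = 1/77 - 283/216*(-179 - 258) = 1/77 - 283*(1/216)*(-437) = 1/77 - 283*(-437)/216 = 1/77 - 1*(-123671/216) = 1/77 + 123671/216 = 9522883/16632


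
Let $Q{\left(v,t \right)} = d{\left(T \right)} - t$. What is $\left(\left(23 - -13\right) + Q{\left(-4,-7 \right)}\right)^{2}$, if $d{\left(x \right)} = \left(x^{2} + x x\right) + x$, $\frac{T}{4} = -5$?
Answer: $677329$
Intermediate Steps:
$T = -20$ ($T = 4 \left(-5\right) = -20$)
$d{\left(x \right)} = x + 2 x^{2}$ ($d{\left(x \right)} = \left(x^{2} + x^{2}\right) + x = 2 x^{2} + x = x + 2 x^{2}$)
$Q{\left(v,t \right)} = 780 - t$ ($Q{\left(v,t \right)} = - 20 \left(1 + 2 \left(-20\right)\right) - t = - 20 \left(1 - 40\right) - t = \left(-20\right) \left(-39\right) - t = 780 - t$)
$\left(\left(23 - -13\right) + Q{\left(-4,-7 \right)}\right)^{2} = \left(\left(23 - -13\right) + \left(780 - -7\right)\right)^{2} = \left(\left(23 + 13\right) + \left(780 + 7\right)\right)^{2} = \left(36 + 787\right)^{2} = 823^{2} = 677329$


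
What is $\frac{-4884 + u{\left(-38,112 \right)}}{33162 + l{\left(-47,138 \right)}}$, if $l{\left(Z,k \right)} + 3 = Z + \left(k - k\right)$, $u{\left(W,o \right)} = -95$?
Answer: $- \frac{4979}{33112} \approx -0.15037$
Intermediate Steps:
$l{\left(Z,k \right)} = -3 + Z$ ($l{\left(Z,k \right)} = -3 + \left(Z + \left(k - k\right)\right) = -3 + \left(Z + 0\right) = -3 + Z$)
$\frac{-4884 + u{\left(-38,112 \right)}}{33162 + l{\left(-47,138 \right)}} = \frac{-4884 - 95}{33162 - 50} = - \frac{4979}{33162 - 50} = - \frac{4979}{33112}$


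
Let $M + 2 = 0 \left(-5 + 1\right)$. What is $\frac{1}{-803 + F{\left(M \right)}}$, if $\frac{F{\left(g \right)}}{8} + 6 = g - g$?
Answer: $- \frac{1}{851} \approx -0.0011751$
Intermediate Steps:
$M = -2$ ($M = -2 + 0 \left(-5 + 1\right) = -2 + 0 \left(-4\right) = -2 + 0 = -2$)
$F{\left(g \right)} = -48$ ($F{\left(g \right)} = -48 + 8 \left(g - g\right) = -48 + 8 \cdot 0 = -48 + 0 = -48$)
$\frac{1}{-803 + F{\left(M \right)}} = \frac{1}{-803 - 48} = \frac{1}{-851} = - \frac{1}{851}$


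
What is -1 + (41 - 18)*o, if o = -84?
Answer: -1933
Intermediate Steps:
-1 + (41 - 18)*o = -1 + (41 - 18)*(-84) = -1 + 23*(-84) = -1 - 1932 = -1933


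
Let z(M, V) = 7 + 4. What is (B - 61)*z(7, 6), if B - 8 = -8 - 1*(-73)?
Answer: 132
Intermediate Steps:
B = 73 (B = 8 + (-8 - 1*(-73)) = 8 + (-8 + 73) = 8 + 65 = 73)
z(M, V) = 11
(B - 61)*z(7, 6) = (73 - 61)*11 = 12*11 = 132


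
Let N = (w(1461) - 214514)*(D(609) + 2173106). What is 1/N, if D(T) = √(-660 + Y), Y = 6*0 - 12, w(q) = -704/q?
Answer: -1587453933/740011823735610691732 + 1461*I*√42/370005911867805345866 ≈ -2.1452e-12 + 2.559e-17*I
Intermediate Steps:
Y = -12 (Y = 0 - 12 = -12)
D(T) = 4*I*√42 (D(T) = √(-660 - 12) = √(-672) = 4*I*√42)
N = -681063715833748/1461 - 1253622632*I*√42/1461 (N = (-704/1461 - 214514)*(4*I*√42 + 2173106) = (-704*1/1461 - 214514)*(2173106 + 4*I*√42) = (-704/1461 - 214514)*(2173106 + 4*I*√42) = -313405658*(2173106 + 4*I*√42)/1461 = -681063715833748/1461 - 1253622632*I*√42/1461 ≈ -4.6616e+11 - 5.5608e+6*I)
1/N = 1/(-681063715833748/1461 - 1253622632*I*√42/1461)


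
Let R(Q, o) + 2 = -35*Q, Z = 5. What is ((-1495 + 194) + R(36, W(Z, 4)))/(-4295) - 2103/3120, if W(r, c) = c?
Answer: -13811/178672 ≈ -0.077298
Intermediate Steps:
R(Q, o) = -2 - 35*Q
((-1495 + 194) + R(36, W(Z, 4)))/(-4295) - 2103/3120 = ((-1495 + 194) + (-2 - 35*36))/(-4295) - 2103/3120 = (-1301 + (-2 - 1260))*(-1/4295) - 2103*1/3120 = (-1301 - 1262)*(-1/4295) - 701/1040 = -2563*(-1/4295) - 701/1040 = 2563/4295 - 701/1040 = -13811/178672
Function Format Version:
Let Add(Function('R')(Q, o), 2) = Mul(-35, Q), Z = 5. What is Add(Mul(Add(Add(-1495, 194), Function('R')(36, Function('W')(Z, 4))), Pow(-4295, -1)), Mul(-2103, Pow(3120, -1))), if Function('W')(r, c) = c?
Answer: Rational(-13811, 178672) ≈ -0.077298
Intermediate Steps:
Function('R')(Q, o) = Add(-2, Mul(-35, Q))
Add(Mul(Add(Add(-1495, 194), Function('R')(36, Function('W')(Z, 4))), Pow(-4295, -1)), Mul(-2103, Pow(3120, -1))) = Add(Mul(Add(Add(-1495, 194), Add(-2, Mul(-35, 36))), Pow(-4295, -1)), Mul(-2103, Pow(3120, -1))) = Add(Mul(Add(-1301, Add(-2, -1260)), Rational(-1, 4295)), Mul(-2103, Rational(1, 3120))) = Add(Mul(Add(-1301, -1262), Rational(-1, 4295)), Rational(-701, 1040)) = Add(Mul(-2563, Rational(-1, 4295)), Rational(-701, 1040)) = Add(Rational(2563, 4295), Rational(-701, 1040)) = Rational(-13811, 178672)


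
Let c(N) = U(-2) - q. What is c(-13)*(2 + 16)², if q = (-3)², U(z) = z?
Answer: -3564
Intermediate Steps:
q = 9
c(N) = -11 (c(N) = -2 - 1*9 = -2 - 9 = -11)
c(-13)*(2 + 16)² = -11*(2 + 16)² = -11*18² = -11*324 = -3564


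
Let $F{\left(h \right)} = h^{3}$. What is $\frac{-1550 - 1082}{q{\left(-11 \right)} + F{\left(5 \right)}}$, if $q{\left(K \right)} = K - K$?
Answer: $- \frac{2632}{125} \approx -21.056$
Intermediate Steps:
$q{\left(K \right)} = 0$
$\frac{-1550 - 1082}{q{\left(-11 \right)} + F{\left(5 \right)}} = \frac{-1550 - 1082}{0 + 5^{3}} = - \frac{2632}{0 + 125} = - \frac{2632}{125}$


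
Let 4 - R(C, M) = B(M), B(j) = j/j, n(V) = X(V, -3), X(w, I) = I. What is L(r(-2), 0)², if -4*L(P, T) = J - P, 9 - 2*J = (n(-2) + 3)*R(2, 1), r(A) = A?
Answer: 169/64 ≈ 2.6406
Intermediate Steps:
n(V) = -3
B(j) = 1
R(C, M) = 3 (R(C, M) = 4 - 1*1 = 4 - 1 = 3)
J = 9/2 (J = 9/2 - (-3 + 3)*3/2 = 9/2 - 0*3 = 9/2 - ½*0 = 9/2 + 0 = 9/2 ≈ 4.5000)
L(P, T) = -9/8 + P/4 (L(P, T) = -(9/2 - P)/4 = -9/8 + P/4)
L(r(-2), 0)² = (-9/8 + (¼)*(-2))² = (-9/8 - ½)² = (-13/8)² = 169/64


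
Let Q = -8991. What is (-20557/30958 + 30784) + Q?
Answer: 674647137/30958 ≈ 21792.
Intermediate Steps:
(-20557/30958 + 30784) + Q = (-20557/30958 + 30784) - 8991 = 952990515/30958 - 8991 = 674647137/30958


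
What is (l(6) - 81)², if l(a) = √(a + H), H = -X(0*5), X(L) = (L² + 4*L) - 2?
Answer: 6569 - 324*√2 ≈ 6110.8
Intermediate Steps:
X(L) = -2 + L² + 4*L
H = 2 (H = -(-2 + (0*5)² + 4*(0*5)) = -(-2 + 0² + 4*0) = -(-2 + 0 + 0) = -1*(-2) = 2)
l(a) = √(2 + a) (l(a) = √(a + 2) = √(2 + a))
(l(6) - 81)² = (√(2 + 6) - 81)² = (√8 - 81)² = (2*√2 - 81)² = (-81 + 2*√2)²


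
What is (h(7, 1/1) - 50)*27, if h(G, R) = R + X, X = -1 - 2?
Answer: -1404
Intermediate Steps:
X = -3
h(G, R) = -3 + R (h(G, R) = R - 3 = -3 + R)
(h(7, 1/1) - 50)*27 = ((-3 + 1/1) - 50)*27 = ((-3 + 1) - 50)*27 = (-2 - 50)*27 = -52*27 = -1404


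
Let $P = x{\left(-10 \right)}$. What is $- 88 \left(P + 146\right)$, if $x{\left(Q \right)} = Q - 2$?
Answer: $-11792$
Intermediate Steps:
$x{\left(Q \right)} = -2 + Q$
$P = -12$ ($P = -2 - 10 = -12$)
$- 88 \left(P + 146\right) = - 88 \left(-12 + 146\right) = \left(-88\right) 134 = -11792$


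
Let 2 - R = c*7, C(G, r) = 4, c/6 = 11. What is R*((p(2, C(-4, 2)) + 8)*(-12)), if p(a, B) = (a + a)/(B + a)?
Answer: 47840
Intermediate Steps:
c = 66 (c = 6*11 = 66)
p(a, B) = 2*a/(B + a) (p(a, B) = (2*a)/(B + a) = 2*a/(B + a))
R = -460 (R = 2 - 66*7 = 2 - 1*462 = 2 - 462 = -460)
R*((p(2, C(-4, 2)) + 8)*(-12)) = -460*(2*2/(4 + 2) + 8)*(-12) = -460*(2*2/6 + 8)*(-12) = -460*(2*2*(1/6) + 8)*(-12) = -460*(2/3 + 8)*(-12) = -11960*(-12)/3 = -460*(-104) = 47840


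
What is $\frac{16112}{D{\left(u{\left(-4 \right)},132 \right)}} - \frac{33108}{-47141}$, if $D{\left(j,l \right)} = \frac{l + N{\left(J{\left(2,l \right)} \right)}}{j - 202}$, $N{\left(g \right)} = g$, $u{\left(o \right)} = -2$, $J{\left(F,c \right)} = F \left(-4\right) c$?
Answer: $\frac{12914657780}{3629857} \approx 3557.9$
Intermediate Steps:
$J{\left(F,c \right)} = - 4 F c$
$D{\left(j,l \right)} = - \frac{7 l}{-202 + j}$ ($D{\left(j,l \right)} = \frac{l - 8 l}{j - 202} = \frac{l - 8 l}{-202 + j} = \frac{\left(-7\right) l}{-202 + j} = - \frac{7 l}{-202 + j}$)
$\frac{16112}{D{\left(u{\left(-4 \right)},132 \right)}} - \frac{33108}{-47141} = \frac{16112}{\left(-7\right) 132 \frac{1}{-202 - 2}} - \frac{33108}{-47141} = \frac{16112}{\left(-7\right) 132 \frac{1}{-204}} - - \frac{33108}{47141} = \frac{16112}{\left(-7\right) 132 \left(- \frac{1}{204}\right)} + \frac{33108}{47141} = \frac{16112}{\frac{77}{17}} + \frac{33108}{47141} = 16112 \cdot \frac{17}{77} + \frac{33108}{47141} = \frac{273904}{77} + \frac{33108}{47141} = \frac{12914657780}{3629857}$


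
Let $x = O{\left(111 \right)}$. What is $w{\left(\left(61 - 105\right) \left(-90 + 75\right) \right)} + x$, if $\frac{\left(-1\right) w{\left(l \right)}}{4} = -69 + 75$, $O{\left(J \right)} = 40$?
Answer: $16$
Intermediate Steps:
$x = 40$
$w{\left(l \right)} = -24$ ($w{\left(l \right)} = - 4 \left(-69 + 75\right) = \left(-4\right) 6 = -24$)
$w{\left(\left(61 - 105\right) \left(-90 + 75\right) \right)} + x = -24 + 40 = 16$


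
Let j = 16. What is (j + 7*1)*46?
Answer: 1058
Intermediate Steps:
(j + 7*1)*46 = (16 + 7*1)*46 = (16 + 7)*46 = 23*46 = 1058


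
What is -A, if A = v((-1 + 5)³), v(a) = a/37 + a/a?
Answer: -101/37 ≈ -2.7297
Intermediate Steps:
v(a) = 1 + a/37 (v(a) = a*(1/37) + 1 = a/37 + 1 = 1 + a/37)
A = 101/37 (A = 1 + (-1 + 5)³/37 = 1 + (1/37)*4³ = 1 + (1/37)*64 = 1 + 64/37 = 101/37 ≈ 2.7297)
-A = -1*101/37 = -101/37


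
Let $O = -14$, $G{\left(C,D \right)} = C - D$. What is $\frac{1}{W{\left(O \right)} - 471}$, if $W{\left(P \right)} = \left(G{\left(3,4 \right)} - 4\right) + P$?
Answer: $- \frac{1}{490} \approx -0.0020408$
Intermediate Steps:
$W{\left(P \right)} = -5 + P$ ($W{\left(P \right)} = \left(\left(3 - 4\right) - 4\right) + P = \left(-1 - 4\right) + P = -5 + P$)
$\frac{1}{W{\left(O \right)} - 471} = \frac{1}{\left(-5 - 14\right) - 471} = \frac{1}{-19 - 471} = \frac{1}{-490} = - \frac{1}{490}$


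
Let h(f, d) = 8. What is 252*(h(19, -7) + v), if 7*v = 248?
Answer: 10944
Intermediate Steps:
v = 248/7 (v = (⅐)*248 = 248/7 ≈ 35.429)
252*(h(19, -7) + v) = 252*(8 + 248/7) = 252*(304/7) = 10944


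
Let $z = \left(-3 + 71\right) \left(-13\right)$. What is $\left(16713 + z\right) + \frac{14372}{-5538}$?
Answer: $\frac{43823315}{2769} \approx 15826.0$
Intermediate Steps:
$z = -884$ ($z = 68 \left(-13\right) = -884$)
$\left(16713 + z\right) + \frac{14372}{-5538} = \left(16713 - 884\right) + \frac{14372}{-5538} = 15829 + 14372 \left(- \frac{1}{5538}\right) = 15829 - \frac{7186}{2769} = \frac{43823315}{2769}$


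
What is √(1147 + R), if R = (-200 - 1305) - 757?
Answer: I*√1115 ≈ 33.392*I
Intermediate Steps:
R = -2262 (R = -1505 - 757 = -2262)
√(1147 + R) = √(1147 - 2262) = √(-1115) = I*√1115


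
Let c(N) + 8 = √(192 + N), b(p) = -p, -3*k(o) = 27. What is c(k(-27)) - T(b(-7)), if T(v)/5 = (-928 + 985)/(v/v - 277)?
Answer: -641/92 + √183 ≈ 6.5604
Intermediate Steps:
k(o) = -9 (k(o) = -⅓*27 = -9)
c(N) = -8 + √(192 + N)
T(v) = -95/92 (T(v) = 5*((-928 + 985)/(v/v - 277)) = 5*(57/(1 - 277)) = 5*(57/(-276)) = 5*(57*(-1/276)) = 5*(-19/92) = -95/92)
c(k(-27)) - T(b(-7)) = (-8 + √(192 - 9)) - 1*(-95/92) = (-8 + √183) + 95/92 = -641/92 + √183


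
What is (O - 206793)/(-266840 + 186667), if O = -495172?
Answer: 701965/80173 ≈ 8.7556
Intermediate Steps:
(O - 206793)/(-266840 + 186667) = (-495172 - 206793)/(-266840 + 186667) = -701965/(-80173) = -701965*(-1/80173) = 701965/80173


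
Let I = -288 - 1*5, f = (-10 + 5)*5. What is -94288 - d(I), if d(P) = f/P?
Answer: -27626409/293 ≈ -94288.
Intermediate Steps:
f = -25 (f = -5*5 = -25)
I = -293 (I = -288 - 5 = -293)
d(P) = -25/P
-94288 - d(I) = -94288 - (-25)/(-293) = -94288 - (-25)*(-1)/293 = -94288 - 1*25/293 = -94288 - 25/293 = -27626409/293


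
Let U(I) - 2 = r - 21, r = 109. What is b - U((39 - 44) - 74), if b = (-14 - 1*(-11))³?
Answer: -117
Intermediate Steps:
U(I) = 90 (U(I) = 2 + (109 - 21) = 2 + 88 = 90)
b = -27 (b = (-14 + 11)³ = (-3)³ = -27)
b - U((39 - 44) - 74) = -27 - 1*90 = -27 - 90 = -117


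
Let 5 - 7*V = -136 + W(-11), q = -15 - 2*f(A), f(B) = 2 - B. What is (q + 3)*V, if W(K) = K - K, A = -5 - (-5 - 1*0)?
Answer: -2256/7 ≈ -322.29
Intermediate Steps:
A = 0 (A = -5 - (-5 + 0) = -5 - 1*(-5) = -5 + 5 = 0)
W(K) = 0
q = -19 (q = -15 - 2*(2 - 1*0) = -15 - 2*(2 + 0) = -15 - 2*2 = -15 - 4 = -19)
V = 141/7 (V = 5/7 - (-136 + 0)/7 = 5/7 - 1/7*(-136) = 5/7 + 136/7 = 141/7 ≈ 20.143)
(q + 3)*V = (-19 + 3)*(141/7) = -16*141/7 = -2256/7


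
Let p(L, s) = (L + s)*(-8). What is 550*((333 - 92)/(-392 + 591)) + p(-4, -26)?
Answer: 180310/199 ≈ 906.08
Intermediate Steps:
p(L, s) = -8*L - 8*s
550*((333 - 92)/(-392 + 591)) + p(-4, -26) = 550*((333 - 92)/(-392 + 591)) + (-8*(-4) - 8*(-26)) = 550*(241/199) + (32 + 208) = 550*(241*(1/199)) + 240 = 550*(241/199) + 240 = 132550/199 + 240 = 180310/199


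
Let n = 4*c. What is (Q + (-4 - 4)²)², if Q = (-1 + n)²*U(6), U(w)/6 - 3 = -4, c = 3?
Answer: 438244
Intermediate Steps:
n = 12 (n = 4*3 = 12)
U(w) = -6 (U(w) = 18 + 6*(-4) = 18 - 24 = -6)
Q = -726 (Q = (-1 + 12)²*(-6) = 11²*(-6) = 121*(-6) = -726)
(Q + (-4 - 4)²)² = (-726 + (-4 - 4)²)² = (-726 + (-8)²)² = (-726 + 64)² = (-662)² = 438244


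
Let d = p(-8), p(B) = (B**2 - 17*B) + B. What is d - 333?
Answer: -141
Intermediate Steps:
p(B) = B**2 - 16*B
d = 192 (d = -8*(-16 - 8) = -8*(-24) = 192)
d - 333 = 192 - 333 = -141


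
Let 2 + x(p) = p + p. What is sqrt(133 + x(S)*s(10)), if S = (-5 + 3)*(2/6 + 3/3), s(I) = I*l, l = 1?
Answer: sqrt(537)/3 ≈ 7.7244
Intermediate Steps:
s(I) = I (s(I) = I*1 = I)
S = -8/3 (S = -2*(2*(1/6) + 3*(1/3)) = -2*(1/3 + 1) = -2*4/3 = -8/3 ≈ -2.6667)
x(p) = -2 + 2*p (x(p) = -2 + (p + p) = -2 + 2*p)
sqrt(133 + x(S)*s(10)) = sqrt(133 + (-2 + 2*(-8/3))*10) = sqrt(133 + (-2 - 16/3)*10) = sqrt(133 - 22/3*10) = sqrt(133 - 220/3) = sqrt(179/3) = sqrt(537)/3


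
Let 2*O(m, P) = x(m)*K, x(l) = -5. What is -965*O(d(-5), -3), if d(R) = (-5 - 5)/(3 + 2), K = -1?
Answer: -4825/2 ≈ -2412.5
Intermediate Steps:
d(R) = -2 (d(R) = -10/5 = -10*1/5 = -2)
O(m, P) = 5/2 (O(m, P) = (-5*(-1))/2 = (1/2)*5 = 5/2)
-965*O(d(-5), -3) = -965*5/2 = -4825/2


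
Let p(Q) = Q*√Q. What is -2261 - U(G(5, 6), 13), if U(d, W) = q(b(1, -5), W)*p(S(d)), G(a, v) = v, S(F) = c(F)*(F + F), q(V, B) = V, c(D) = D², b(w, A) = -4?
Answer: -2261 + 20736*√3 ≈ 33655.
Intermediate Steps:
S(F) = 2*F³ (S(F) = F²*(F + F) = F²*(2*F) = 2*F³)
p(Q) = Q^(3/2)
U(d, W) = -8*√2*(d³)^(3/2) (U(d, W) = -4*2*√2*(d³)^(3/2) = -8*√2*(d³)^(3/2))
-2261 - U(G(5, 6), 13) = -2261 - (-8)*√2*(6³)^(3/2) = -2261 - (-8)*√2*216^(3/2) = -2261 - (-8)*√2*1296*√6 = -2261 - (-20736)*√3 = -2261 + 20736*√3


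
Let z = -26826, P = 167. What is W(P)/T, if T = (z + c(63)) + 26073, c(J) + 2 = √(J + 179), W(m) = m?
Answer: -126085/569783 - 1837*√2/569783 ≈ -0.22585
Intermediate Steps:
c(J) = -2 + √(179 + J) (c(J) = -2 + √(J + 179) = -2 + √(179 + J))
T = -755 + 11*√2 (T = (-26826 + (-2 + √(179 + 63))) + 26073 = (-26826 + (-2 + √242)) + 26073 = (-26826 + (-2 + 11*√2)) + 26073 = (-26828 + 11*√2) + 26073 = -755 + 11*√2 ≈ -739.44)
W(P)/T = 167/(-755 + 11*√2)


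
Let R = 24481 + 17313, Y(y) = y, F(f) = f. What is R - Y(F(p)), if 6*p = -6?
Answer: 41795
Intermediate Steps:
p = -1 (p = (⅙)*(-6) = -1)
R = 41794
R - Y(F(p)) = 41794 - 1*(-1) = 41794 + 1 = 41795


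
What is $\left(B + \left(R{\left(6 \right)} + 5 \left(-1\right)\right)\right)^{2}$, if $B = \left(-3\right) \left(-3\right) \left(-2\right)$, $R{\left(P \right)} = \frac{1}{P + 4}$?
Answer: $\frac{52441}{100} \approx 524.41$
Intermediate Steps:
$R{\left(P \right)} = \frac{1}{4 + P}$
$B = -18$ ($B = 9 \left(-2\right) = -18$)
$\left(B + \left(R{\left(6 \right)} + 5 \left(-1\right)\right)\right)^{2} = \left(-18 + \left(\frac{1}{4 + 6} + 5 \left(-1\right)\right)\right)^{2} = \left(-18 - \left(5 - \frac{1}{10}\right)\right)^{2} = \left(-18 + \left(\frac{1}{10} - 5\right)\right)^{2} = \left(-18 - \frac{49}{10}\right)^{2} = \left(- \frac{229}{10}\right)^{2} = \frac{52441}{100}$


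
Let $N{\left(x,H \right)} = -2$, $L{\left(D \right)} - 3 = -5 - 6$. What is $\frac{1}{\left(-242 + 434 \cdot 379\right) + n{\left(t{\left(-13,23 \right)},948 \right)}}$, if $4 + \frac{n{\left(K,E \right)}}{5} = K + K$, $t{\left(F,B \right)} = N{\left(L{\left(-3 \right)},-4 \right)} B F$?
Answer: $\frac{1}{170204} \approx 5.8753 \cdot 10^{-6}$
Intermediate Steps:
$L{\left(D \right)} = -8$ ($L{\left(D \right)} = 3 - 11 = -8$)
$t{\left(F,B \right)} = - 2 B F$
$n{\left(K,E \right)} = -20 + 10 K$ ($n{\left(K,E \right)} = -20 + 5 \left(K + K\right) = -20 + 5 \cdot 2 K = -20 + 10 K$)
$\frac{1}{\left(-242 + 434 \cdot 379\right) + n{\left(t{\left(-13,23 \right)},948 \right)}} = \frac{1}{\left(-242 + 434 \cdot 379\right) - \left(20 - 10 \left(\left(-2\right) 23 \left(-13\right)\right)\right)} = \frac{1}{\left(-242 + 164486\right) + \left(-20 + 10 \cdot 598\right)} = \frac{1}{164244 + \left(-20 + 5980\right)} = \frac{1}{164244 + 5960} = \frac{1}{170204}$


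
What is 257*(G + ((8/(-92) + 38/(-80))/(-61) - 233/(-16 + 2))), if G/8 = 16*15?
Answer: 195524160543/392840 ≈ 4.9772e+5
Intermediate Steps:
G = 1920 (G = 8*(16*15) = 8*240 = 1920)
257*(G + ((8/(-92) + 38/(-80))/(-61) - 233/(-16 + 2))) = 257*(1920 + ((8/(-92) + 38/(-80))/(-61) - 233/(-16 + 2))) = 257*(1920 + ((8*(-1/92) + 38*(-1/80))*(-1/61) - 233/(-14))) = 257*(1920 + ((-2/23 - 19/40)*(-1/61) - 233*(-1/14))) = 257*(1920 + (-517/920*(-1/61) + 233/14)) = 257*(1920 + (517/56120 + 233/14)) = 257*(1920 + 6541599/392840) = 257*(760794399/392840) = 195524160543/392840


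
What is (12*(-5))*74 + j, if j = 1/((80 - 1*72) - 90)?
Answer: -364081/82 ≈ -4440.0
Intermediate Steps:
j = -1/82 (j = 1/((80 - 72) - 90) = 1/(8 - 90) = 1/(-82) = -1/82 ≈ -0.012195)
(12*(-5))*74 + j = (12*(-5))*74 - 1/82 = -60*74 - 1/82 = -4440 - 1/82 = -364081/82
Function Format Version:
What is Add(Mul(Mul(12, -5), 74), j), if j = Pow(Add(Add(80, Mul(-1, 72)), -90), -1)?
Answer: Rational(-364081, 82) ≈ -4440.0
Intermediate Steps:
j = Rational(-1, 82) (j = Pow(Add(Add(80, -72), -90), -1) = Pow(Add(8, -90), -1) = Pow(-82, -1) = Rational(-1, 82) ≈ -0.012195)
Add(Mul(Mul(12, -5), 74), j) = Add(Mul(Mul(12, -5), 74), Rational(-1, 82)) = Add(Mul(-60, 74), Rational(-1, 82)) = Add(-4440, Rational(-1, 82)) = Rational(-364081, 82)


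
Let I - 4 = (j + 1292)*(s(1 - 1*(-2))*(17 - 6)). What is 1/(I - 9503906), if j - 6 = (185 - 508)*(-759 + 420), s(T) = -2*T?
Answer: -1/16816372 ≈ -5.9466e-8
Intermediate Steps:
j = 109503 (j = 6 + (185 - 508)*(-759 + 420) = 6 - 323*(-339) = 6 + 109497 = 109503)
I = -7312466 (I = 4 + (109503 + 1292)*((-2*(1 - 1*(-2)))*(17 - 6)) = 4 + 110795*(-2*(1 + 2)*11) = 4 + 110795*(-2*3*11) = 4 + 110795*(-6*11) = 4 + 110795*(-66) = 4 - 7312470 = -7312466)
1/(I - 9503906) = 1/(-7312466 - 9503906) = 1/(-16816372) = -1/16816372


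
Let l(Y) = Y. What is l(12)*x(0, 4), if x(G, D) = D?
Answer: 48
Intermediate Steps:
l(12)*x(0, 4) = 12*4 = 48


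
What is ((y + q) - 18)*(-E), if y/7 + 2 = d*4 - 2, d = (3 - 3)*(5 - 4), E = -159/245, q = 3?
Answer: -6837/245 ≈ -27.906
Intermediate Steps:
E = -159/245 (E = -159*1/245 = -159/245 ≈ -0.64898)
d = 0 (d = 0*1 = 0)
y = -28 (y = -14 + 7*(0*4 - 2) = -14 + 7*(0 - 2) = -14 + 7*(-2) = -14 - 14 = -28)
((y + q) - 18)*(-E) = ((-28 + 3) - 18)*(-1*(-159/245)) = (-25 - 18)*(159/245) = -43*159/245 = -6837/245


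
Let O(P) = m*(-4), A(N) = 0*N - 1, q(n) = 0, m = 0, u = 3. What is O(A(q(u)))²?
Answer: 0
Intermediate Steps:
A(N) = -1 (A(N) = 0 - 1 = -1)
O(P) = 0 (O(P) = 0*(-4) = 0)
O(A(q(u)))² = 0² = 0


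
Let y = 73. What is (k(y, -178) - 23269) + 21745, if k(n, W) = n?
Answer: -1451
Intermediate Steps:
(k(y, -178) - 23269) + 21745 = (73 - 23269) + 21745 = -23196 + 21745 = -1451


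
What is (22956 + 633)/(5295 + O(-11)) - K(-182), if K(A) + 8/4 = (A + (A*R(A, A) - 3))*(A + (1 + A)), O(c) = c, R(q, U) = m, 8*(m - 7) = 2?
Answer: -2885735257/5284 ≈ -5.4613e+5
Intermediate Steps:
m = 29/4 (m = 7 + (⅛)*2 = 7 + ¼ = 29/4 ≈ 7.2500)
R(q, U) = 29/4
K(A) = -2 + (1 + 2*A)*(-3 + 33*A/4) (K(A) = -2 + (A + (A*(29/4) - 3))*(A + (1 + A)) = -2 + (A + (29*A/4 - 3))*(1 + 2*A) = -2 + (A + (-3 + 29*A/4))*(1 + 2*A) = -2 + (-3 + 33*A/4)*(1 + 2*A) = -2 + (1 + 2*A)*(-3 + 33*A/4))
(22956 + 633)/(5295 + O(-11)) - K(-182) = (22956 + 633)/(5295 - 11) - (-5 + (9/4)*(-182) + (33/2)*(-182)²) = 23589/5284 - (-5 - 819/2 + (33/2)*33124) = 23589*(1/5284) - (-5 - 819/2 + 546546) = 23589/5284 - 1*1092263/2 = 23589/5284 - 1092263/2 = -2885735257/5284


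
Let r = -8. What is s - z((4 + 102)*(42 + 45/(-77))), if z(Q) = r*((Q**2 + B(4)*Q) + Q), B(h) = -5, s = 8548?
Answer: 913353646564/5929 ≈ 1.5405e+8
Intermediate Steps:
z(Q) = -8*Q**2 + 32*Q (z(Q) = -8*((Q**2 - 5*Q) + Q) = -8*(Q**2 - 4*Q) = -8*Q**2 + 32*Q)
s - z((4 + 102)*(42 + 45/(-77))) = 8548 - 8*(4 + 102)*(42 + 45/(-77))*(4 - (4 + 102)*(42 + 45/(-77))) = 8548 - 8*106*(42 + 45*(-1/77))*(4 - 106*(42 + 45*(-1/77))) = 8548 - 8*106*(42 - 45/77)*(4 - 106*(42 - 45/77)) = 8548 - 8*106*(3189/77)*(4 - 106*3189/77) = 8548 - 8*338034*(4 - 1*338034/77)/77 = 8548 - 8*338034*(4 - 338034/77)/77 = 8548 - 8*338034*(-337726)/(77*77) = 8548 - 1*(-913302965472/5929) = 8548 + 913302965472/5929 = 913353646564/5929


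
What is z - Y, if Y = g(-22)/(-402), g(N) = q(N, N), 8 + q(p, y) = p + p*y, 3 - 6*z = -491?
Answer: 5592/67 ≈ 83.463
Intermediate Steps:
z = 247/3 (z = ½ - ⅙*(-491) = ½ + 491/6 = 247/3 ≈ 82.333)
q(p, y) = -8 + p + p*y (q(p, y) = -8 + (p + p*y) = -8 + p + p*y)
g(N) = -8 + N + N² (g(N) = -8 + N + N*N = -8 + N + N²)
Y = -227/201 (Y = (-8 - 22 + (-22)²)/(-402) = (-8 - 22 + 484)*(-1/402) = 454*(-1/402) = -227/201 ≈ -1.1294)
z - Y = 247/3 - 1*(-227/201) = 247/3 + 227/201 = 5592/67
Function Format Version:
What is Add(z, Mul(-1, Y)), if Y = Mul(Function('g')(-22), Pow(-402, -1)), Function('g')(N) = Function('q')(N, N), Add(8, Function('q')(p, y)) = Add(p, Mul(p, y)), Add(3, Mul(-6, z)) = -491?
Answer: Rational(5592, 67) ≈ 83.463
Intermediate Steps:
z = Rational(247, 3) (z = Add(Rational(1, 2), Mul(Rational(-1, 6), -491)) = Add(Rational(1, 2), Rational(491, 6)) = Rational(247, 3) ≈ 82.333)
Function('q')(p, y) = Add(-8, p, Mul(p, y)) (Function('q')(p, y) = Add(-8, Add(p, Mul(p, y))) = Add(-8, p, Mul(p, y)))
Function('g')(N) = Add(-8, N, Pow(N, 2)) (Function('g')(N) = Add(-8, N, Mul(N, N)) = Add(-8, N, Pow(N, 2)))
Y = Rational(-227, 201) (Y = Mul(Add(-8, -22, Pow(-22, 2)), Pow(-402, -1)) = Mul(Add(-8, -22, 484), Rational(-1, 402)) = Mul(454, Rational(-1, 402)) = Rational(-227, 201) ≈ -1.1294)
Add(z, Mul(-1, Y)) = Add(Rational(247, 3), Mul(-1, Rational(-227, 201))) = Add(Rational(247, 3), Rational(227, 201)) = Rational(5592, 67)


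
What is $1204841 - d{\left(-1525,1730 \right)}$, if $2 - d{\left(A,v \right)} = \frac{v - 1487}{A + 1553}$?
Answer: $\frac{33735735}{28} \approx 1.2048 \cdot 10^{6}$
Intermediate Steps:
$d{\left(A,v \right)} = 2 - \frac{-1487 + v}{1553 + A}$ ($d{\left(A,v \right)} = 2 - \frac{v - 1487}{A + 1553} = 2 - \frac{-1487 + v}{1553 + A}$)
$1204841 - d{\left(-1525,1730 \right)} = 1204841 - \frac{4593 - 1730 + 2 \left(-1525\right)}{1553 - 1525} = 1204841 - \frac{4593 - 1730 - 3050}{28} = 1204841 - \frac{1}{28} \left(-187\right) = 1204841 - - \frac{187}{28} = 1204841 + \frac{187}{28} = \frac{33735735}{28}$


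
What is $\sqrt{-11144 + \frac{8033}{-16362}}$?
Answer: $\frac{i \sqrt{36833924522}}{1818} \approx 105.57 i$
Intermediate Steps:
$\sqrt{-11144 + \frac{8033}{-16362}} = \sqrt{-11144 + 8033 \left(- \frac{1}{16362}\right)} = \sqrt{-11144 - \frac{8033}{16362}} = \sqrt{- \frac{182346161}{16362}} = \frac{i \sqrt{36833924522}}{1818}$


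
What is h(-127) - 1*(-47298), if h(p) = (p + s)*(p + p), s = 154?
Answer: 40440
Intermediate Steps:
h(p) = 2*p*(154 + p) (h(p) = (p + 154)*(p + p) = (154 + p)*(2*p) = 2*p*(154 + p))
h(-127) - 1*(-47298) = 2*(-127)*(154 - 127) - 1*(-47298) = 2*(-127)*27 + 47298 = -6858 + 47298 = 40440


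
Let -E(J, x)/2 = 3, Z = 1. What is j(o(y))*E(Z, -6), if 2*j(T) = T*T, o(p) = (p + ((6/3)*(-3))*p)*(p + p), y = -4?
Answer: -76800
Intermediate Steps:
E(J, x) = -6 (E(J, x) = -2*3 = -6)
o(p) = -10*p² (o(p) = (p + ((6*(⅓))*(-3))*p)*(2*p) = (p + (2*(-3))*p)*(2*p) = (p - 6*p)*(2*p) = (-5*p)*(2*p) = -10*p²)
j(T) = T²/2 (j(T) = (T*T)/2 = T²/2)
j(o(y))*E(Z, -6) = ((-10*(-4)²)²/2)*(-6) = ((-10*16)²/2)*(-6) = ((½)*(-160)²)*(-6) = ((½)*25600)*(-6) = 12800*(-6) = -76800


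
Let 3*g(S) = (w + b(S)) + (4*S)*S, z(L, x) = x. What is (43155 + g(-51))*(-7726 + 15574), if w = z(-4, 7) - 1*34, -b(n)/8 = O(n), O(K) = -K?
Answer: 364759344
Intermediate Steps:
b(n) = 8*n (b(n) = -(-8)*n = 8*n)
w = -27 (w = 7 - 1*34 = 7 - 34 = -27)
g(S) = -9 + 4*S²/3 + 8*S/3 (g(S) = ((-27 + 8*S) + (4*S)*S)/3 = ((-27 + 8*S) + 4*S²)/3 = (-27 + 4*S² + 8*S)/3 = -9 + 4*S²/3 + 8*S/3)
(43155 + g(-51))*(-7726 + 15574) = (43155 + (-9 + (4/3)*(-51)² + (8/3)*(-51)))*(-7726 + 15574) = (43155 + (-9 + (4/3)*2601 - 136))*7848 = (43155 + (-9 + 3468 - 136))*7848 = (43155 + 3323)*7848 = 46478*7848 = 364759344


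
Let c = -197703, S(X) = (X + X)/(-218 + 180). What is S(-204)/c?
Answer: -68/1252119 ≈ -5.4308e-5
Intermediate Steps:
S(X) = -X/19 (S(X) = (2*X)/(-38) = (2*X)*(-1/38) = -X/19)
S(-204)/c = -1/19*(-204)/(-197703) = (204/19)*(-1/197703) = -68/1252119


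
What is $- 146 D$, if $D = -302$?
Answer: $44092$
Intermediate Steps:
$- 146 D = - 146 \left(-302\right) = \left(-1\right) \left(-44092\right) = 44092$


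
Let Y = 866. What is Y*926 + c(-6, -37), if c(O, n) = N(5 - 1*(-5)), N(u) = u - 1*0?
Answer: 801926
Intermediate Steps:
N(u) = u (N(u) = u + 0 = u)
c(O, n) = 10 (c(O, n) = 5 - 1*(-5) = 5 + 5 = 10)
Y*926 + c(-6, -37) = 866*926 + 10 = 801916 + 10 = 801926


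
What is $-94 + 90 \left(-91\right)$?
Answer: $-8284$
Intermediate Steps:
$-94 + 90 \left(-91\right) = -94 - 8190 = -8284$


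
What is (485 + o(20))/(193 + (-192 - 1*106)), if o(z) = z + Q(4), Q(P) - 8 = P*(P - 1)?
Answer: -5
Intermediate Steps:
Q(P) = 8 + P*(-1 + P) (Q(P) = 8 + P*(P - 1) = 8 + P*(-1 + P))
o(z) = 20 + z (o(z) = z + (8 + 4² - 1*4) = z + (8 + 16 - 4) = z + 20 = 20 + z)
(485 + o(20))/(193 + (-192 - 1*106)) = (485 + (20 + 20))/(193 + (-192 - 1*106)) = (485 + 40)/(193 + (-192 - 106)) = 525/(193 - 298) = 525/(-105) = 525*(-1/105) = -5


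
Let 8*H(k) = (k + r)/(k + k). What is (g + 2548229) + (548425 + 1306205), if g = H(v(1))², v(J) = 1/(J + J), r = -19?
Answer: 1127133273/256 ≈ 4.4029e+6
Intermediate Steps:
v(J) = 1/(2*J)
H(k) = (-19 + k)/(16*k) (H(k) = ((k - 19)/(k + k))/8 = ((-19 + k)/((2*k)))/8 = ((-19 + k)*(1/(2*k)))/8 = ((-19 + k)/(2*k))/8 = (-19 + k)/(16*k))
g = 1369/256 (g = ((-19 + (½)/1)/(16*(((½)/1))))² = ((-19 + (½)*1)/(16*(((½)*1))))² = ((-19 + ½)/(16*(½)))² = ((1/16)*2*(-37/2))² = (-37/16)² = 1369/256 ≈ 5.3477)
(g + 2548229) + (548425 + 1306205) = (1369/256 + 2548229) + (548425 + 1306205) = 652347993/256 + 1854630 = 1127133273/256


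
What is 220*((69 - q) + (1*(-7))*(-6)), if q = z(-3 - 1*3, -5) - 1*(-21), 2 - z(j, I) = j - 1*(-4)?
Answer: 18920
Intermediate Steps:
z(j, I) = -2 - j (z(j, I) = 2 - (j - 1*(-4)) = 2 - (j + 4) = 2 - (4 + j) = 2 + (-4 - j) = -2 - j)
q = 25 (q = (-2 - (-3 - 1*3)) - 1*(-21) = (-2 - (-3 - 3)) + 21 = (-2 - 1*(-6)) + 21 = (-2 + 6) + 21 = 4 + 21 = 25)
220*((69 - q) + (1*(-7))*(-6)) = 220*((69 - 1*25) + (1*(-7))*(-6)) = 220*((69 - 25) - 7*(-6)) = 220*(44 + 42) = 220*86 = 18920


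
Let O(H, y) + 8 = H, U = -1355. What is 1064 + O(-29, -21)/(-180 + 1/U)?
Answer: 259560799/243901 ≈ 1064.2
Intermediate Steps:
O(H, y) = -8 + H
1064 + O(-29, -21)/(-180 + 1/U) = 1064 + (-8 - 29)/(-180 + 1/(-1355)) = 1064 - 37/(-180 - 1/1355) = 1064 - 37/(-243901/1355) = 1064 - 37*(-1355/243901) = 1064 + 50135/243901 = 259560799/243901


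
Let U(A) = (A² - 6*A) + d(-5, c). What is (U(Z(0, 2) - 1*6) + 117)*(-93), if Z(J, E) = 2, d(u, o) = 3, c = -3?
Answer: -14880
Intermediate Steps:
U(A) = 3 + A² - 6*A (U(A) = (A² - 6*A) + 3 = 3 + A² - 6*A)
(U(Z(0, 2) - 1*6) + 117)*(-93) = ((3 + (2 - 1*6)² - 6*(2 - 1*6)) + 117)*(-93) = ((3 + (2 - 6)² - 6*(2 - 6)) + 117)*(-93) = ((3 + (-4)² - 6*(-4)) + 117)*(-93) = ((3 + 16 + 24) + 117)*(-93) = (43 + 117)*(-93) = 160*(-93) = -14880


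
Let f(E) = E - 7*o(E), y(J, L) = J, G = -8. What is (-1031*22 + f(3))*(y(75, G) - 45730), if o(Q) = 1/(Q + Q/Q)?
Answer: 4141958565/4 ≈ 1.0355e+9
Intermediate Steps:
o(Q) = 1/(1 + Q) (o(Q) = 1/(Q + 1) = 1/(1 + Q))
f(E) = E - 7/(1 + E)
(-1031*22 + f(3))*(y(75, G) - 45730) = (-1031*22 + (-7 + 3*(1 + 3))/(1 + 3))*(75 - 45730) = (-22682 + (-7 + 3*4)/4)*(-45655) = (-22682 + (-7 + 12)/4)*(-45655) = (-22682 + (¼)*5)*(-45655) = (-22682 + 5/4)*(-45655) = -90723/4*(-45655) = 4141958565/4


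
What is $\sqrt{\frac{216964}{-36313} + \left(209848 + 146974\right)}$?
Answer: $\frac{\sqrt{470509731472786}}{36313} \approx 597.34$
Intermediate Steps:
$\sqrt{\frac{216964}{-36313} + \left(209848 + 146974\right)} = \sqrt{216964 \left(- \frac{1}{36313}\right) + 356822} = \sqrt{- \frac{216964}{36313} + 356822} = \sqrt{\frac{12957060322}{36313}} = \frac{\sqrt{470509731472786}}{36313}$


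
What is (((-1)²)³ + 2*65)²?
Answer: 17161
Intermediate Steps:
(((-1)²)³ + 2*65)² = (1³ + 130)² = (1 + 130)² = 131² = 17161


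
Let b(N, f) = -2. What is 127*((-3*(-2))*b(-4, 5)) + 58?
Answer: -1466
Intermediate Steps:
127*((-3*(-2))*b(-4, 5)) + 58 = 127*(-3*(-2)*(-2)) + 58 = 127*(6*(-2)) + 58 = 127*(-12) + 58 = -1524 + 58 = -1466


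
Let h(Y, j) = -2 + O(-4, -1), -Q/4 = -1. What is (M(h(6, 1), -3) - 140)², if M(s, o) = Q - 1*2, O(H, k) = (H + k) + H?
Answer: 19044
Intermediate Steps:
Q = 4 (Q = -4*(-1) = 4)
O(H, k) = k + 2*H
h(Y, j) = -11 (h(Y, j) = -2 + (-1 + 2*(-4)) = -2 + (-1 - 8) = -2 - 9 = -11)
M(s, o) = 2 (M(s, o) = 4 - 1*2 = 4 - 2 = 2)
(M(h(6, 1), -3) - 140)² = (2 - 140)² = (-138)² = 19044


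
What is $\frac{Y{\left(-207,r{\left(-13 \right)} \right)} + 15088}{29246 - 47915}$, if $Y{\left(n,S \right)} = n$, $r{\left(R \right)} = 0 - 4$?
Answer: $- \frac{14881}{18669} \approx -0.7971$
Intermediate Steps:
$r{\left(R \right)} = -4$ ($r{\left(R \right)} = 0 - 4 = -4$)
$\frac{Y{\left(-207,r{\left(-13 \right)} \right)} + 15088}{29246 - 47915} = \frac{-207 + 15088}{29246 - 47915} = \frac{14881}{-18669} = 14881 \left(- \frac{1}{18669}\right) = - \frac{14881}{18669}$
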